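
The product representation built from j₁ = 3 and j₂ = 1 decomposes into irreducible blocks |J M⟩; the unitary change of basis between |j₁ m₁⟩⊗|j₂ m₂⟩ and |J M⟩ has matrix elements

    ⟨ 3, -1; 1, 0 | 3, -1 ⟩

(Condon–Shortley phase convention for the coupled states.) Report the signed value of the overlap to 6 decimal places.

triangle: 1!·5!·1!/8! = 120/40320
(j±m)!: 2!·4!·1!·1!·2!·4! = 2304
prefactor² = (2J+1)·Δ·N² = 48
  k=0: +1/(0!·1!·4!·1!·1!·0!) = 1/24
  k=1: −1/(1!·0!·3!·0!·2!·1!) = -1/12
Σ = -1/24  ⇒  CG² = 48·(-1/24)² = 1/12
CG = −√(1/12) = -0.288675

-0.288675  (= −√(1/12))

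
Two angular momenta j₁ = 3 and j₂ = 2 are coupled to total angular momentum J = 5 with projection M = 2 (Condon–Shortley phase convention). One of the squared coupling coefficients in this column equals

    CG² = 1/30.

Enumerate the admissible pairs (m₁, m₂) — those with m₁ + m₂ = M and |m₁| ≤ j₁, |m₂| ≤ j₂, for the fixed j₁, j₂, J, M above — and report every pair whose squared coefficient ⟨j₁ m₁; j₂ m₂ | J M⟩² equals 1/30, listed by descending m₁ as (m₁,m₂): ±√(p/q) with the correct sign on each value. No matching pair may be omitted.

(3,-1): +√(1/30)

Admissible pairs with m₁+m₂ = M = 2: (0,2), (1,1), (2,0), (3,-1)
  (m₁,m₂)=(3,-1): CG² = 1/30, CG = +√(1/30)   ← matches the target
  (m₁,m₂)=(2,0): CG² = 3/10, CG = +√(3/10)
  (m₁,m₂)=(1,1): CG² = 1/2, CG = +√(1/2)
  (m₁,m₂)=(0,2): CG² = 1/6, CG = +√(1/6)
Pairs with CG² = 1/30: (3,-1): +√(1/30)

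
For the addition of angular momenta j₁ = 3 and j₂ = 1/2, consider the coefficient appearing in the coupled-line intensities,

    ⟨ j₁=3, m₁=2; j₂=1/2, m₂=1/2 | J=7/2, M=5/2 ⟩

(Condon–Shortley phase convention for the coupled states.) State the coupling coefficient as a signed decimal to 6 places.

j₁+j₂−J=0  J+j₁−j₂=6  J−j₁+j₂=1  j₁+j₂+J+1=8
(j₁±m₁, j₂±m₂, J±M) = (5,1,1,0,6,1)
P² = 86400/7
sum k=0..0:
  [0] +1/120 = 1/120
S = 1/120
C² = P²·S² = 6/7 ; C = +0.925820

+√(6/7) = +0.925820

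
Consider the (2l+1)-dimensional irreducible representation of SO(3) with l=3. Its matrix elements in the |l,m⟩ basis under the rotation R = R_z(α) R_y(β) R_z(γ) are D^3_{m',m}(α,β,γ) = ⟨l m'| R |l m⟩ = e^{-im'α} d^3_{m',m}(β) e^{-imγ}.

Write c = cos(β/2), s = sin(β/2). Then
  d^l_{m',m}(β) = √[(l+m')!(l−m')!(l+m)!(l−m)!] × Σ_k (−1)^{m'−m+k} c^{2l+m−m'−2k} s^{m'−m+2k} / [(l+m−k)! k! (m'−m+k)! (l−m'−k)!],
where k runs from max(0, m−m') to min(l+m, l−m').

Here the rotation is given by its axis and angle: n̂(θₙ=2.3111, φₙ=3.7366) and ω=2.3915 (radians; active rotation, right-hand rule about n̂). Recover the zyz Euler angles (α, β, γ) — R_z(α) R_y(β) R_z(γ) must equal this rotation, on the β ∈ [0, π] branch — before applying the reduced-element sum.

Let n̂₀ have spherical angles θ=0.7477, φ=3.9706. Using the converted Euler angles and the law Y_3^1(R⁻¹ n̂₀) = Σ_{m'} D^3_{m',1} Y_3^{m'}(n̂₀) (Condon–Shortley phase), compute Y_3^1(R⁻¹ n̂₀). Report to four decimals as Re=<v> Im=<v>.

Axis–angle → zyz. n̂ = (sinθₙcosφₙ, sinθₙsinφₙ, cosθₙ) = (-0.611389, -0.413808, -0.674512), ω = 2.3915.
R = I cosω + sinω [n̂]ₓ + (1−cosω) n̂n̂ᵀ gives
  R = [-0.084350, +0.897916, +0.432008; -0.021722, -0.435108, +0.900116; +0.996199, +0.066541, +0.056206]
β = atan2(√(R₁₃²+R₂₃²), R₃₃) = 1.514561; α = atan2(R₂₃, R₁₃) mod 2π = 1.123319; γ = atan2(R₃₂, −R₃₁) mod 2π = 3.074897
Need the full column D^3_{m',1} for m'=−3..3 at α=1.1233, β=1.5146, γ=3.0749.
cos(β/2)=0.726707, sin(β/2)=0.686948
d^3_{-3,1}: single k=4 term ⇒ +0.455469;  D = +0.435785+0.132449i
d^3_{-2,1}: k∈[3..4] ⇒ +0.786826 -0.351542 = +0.435284;  D = +0.294322-0.320698i
d^3_{-1,1}: k∈[2..4] ⇒ +0.789652 -0.940812 +0.105085 = -0.046075;  D = +0.017124+0.042775i
d^3_{0,1}: k∈[1..3] ⇒ +0.482293 -1.292887 +0.385095 = -0.425499;  D = +0.424553+0.028358i
d^3_{1,1}: k∈[0..2] ⇒ +0.147284 -1.052869 +0.705609 = -0.199976;  D = +0.098351-0.174119i
d^3_{2,1}: k∈[0..1] ⇒ -0.440271 +0.786826 = +0.346555;  D = +0.198288+0.284222i
d^3_{3,1}: single k=0 term ⇒ +0.509718;  D = +0.503071-0.082047i
Y_3^{m'}(θ=0.7477,φ=3.9706) and Σ D·Y over m':
  (+0.4358+0.1324i)·(+0.1041+0.0799i)  (+0.2943-0.3207i)·(-0.0302-0.3451i)  (+0.0171+0.0428i)·(-0.2507+0.2735i)  (+0.4246+0.0284i)·(-0.0853+0.0000i)  (+0.0984-0.1741i)·(+0.2507+0.2735i)  (+0.1983+0.2842i)·(-0.0302+0.3451i)  (+0.5031-0.0820i)·(-0.1041+0.0799i)
Y_3^1(R⁻¹ n̂) = -0.214603+0.040047i

Re=-0.2146 Im=0.0400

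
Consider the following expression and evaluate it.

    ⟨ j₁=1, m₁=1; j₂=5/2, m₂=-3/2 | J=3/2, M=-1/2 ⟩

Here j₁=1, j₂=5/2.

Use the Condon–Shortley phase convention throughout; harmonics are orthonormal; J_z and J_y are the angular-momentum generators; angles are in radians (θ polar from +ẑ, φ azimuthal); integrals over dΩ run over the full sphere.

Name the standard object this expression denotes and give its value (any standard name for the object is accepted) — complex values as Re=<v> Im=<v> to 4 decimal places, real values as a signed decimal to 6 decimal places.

This is a Clebsch–Gordan (vector-coupling) coefficient.
√[4·2!0!3!/6! · 2!0!1!4!1!2!] = √(32/5)
  +(−1)^0/∏(0,2,0,1,0,2)! = 1/4  (running 1/4)
⟨..|..⟩ = √(32/5)·(1/4) = +0.632456

Clebsch–Gordan coefficient, +√(2/5) ≈ +0.632456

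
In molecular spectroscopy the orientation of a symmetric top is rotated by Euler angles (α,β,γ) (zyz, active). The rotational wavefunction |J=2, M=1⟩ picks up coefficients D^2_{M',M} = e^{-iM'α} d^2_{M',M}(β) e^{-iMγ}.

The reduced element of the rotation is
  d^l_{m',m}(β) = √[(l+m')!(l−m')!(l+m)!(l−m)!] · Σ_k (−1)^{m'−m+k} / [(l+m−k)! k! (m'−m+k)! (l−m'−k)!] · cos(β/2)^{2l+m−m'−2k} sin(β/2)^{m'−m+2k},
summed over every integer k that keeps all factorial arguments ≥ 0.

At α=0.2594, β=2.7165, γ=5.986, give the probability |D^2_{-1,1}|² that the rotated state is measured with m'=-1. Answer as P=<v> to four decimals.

P=0.6169

First d^2_{-1,1}(β=2.7165), then the phase factors e^{-i(-1)α} and e^{-i(1)γ}:
c=cos(2.716500/2)=0.210950, s=sin(2.716500/2)=0.977497; N=√[1·6·6·1]=6.000000
k∈{2,3} keeps every argument non-negative
  k=2: (−1)^0·6.0000/(2)·0.2109^2·0.9775^2 = +0.127559
  k=3: (−1)^1·6.0000/(6)·0.2109^0·0.9775^4 = -0.912981
d^2_{-1,1}(2.7165) = +0.127559 -0.912981 = -0.785422
|D^2_{-1,1}|² = |d^2_{-1,1}(β)|² = (-0.785422)² = 0.616888 (the z-rotation phases have unit modulus)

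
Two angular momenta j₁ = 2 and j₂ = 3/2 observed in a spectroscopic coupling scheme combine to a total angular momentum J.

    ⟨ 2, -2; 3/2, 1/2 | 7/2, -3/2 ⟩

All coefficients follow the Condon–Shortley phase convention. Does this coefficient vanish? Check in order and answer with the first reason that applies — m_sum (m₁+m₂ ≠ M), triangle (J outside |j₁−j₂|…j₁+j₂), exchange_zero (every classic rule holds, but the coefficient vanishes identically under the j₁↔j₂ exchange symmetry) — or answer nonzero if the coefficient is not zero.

m-sum: m₁+m₂ = -2+1/2 = -3/2, M = -3/2  ✓
triangle: |j₁−j₂| = 1/2 ≤ J = 7/2 ≤ j₁+j₂ = 7/2  ✓
exchange: j₁≠j₂ or m₁≠m₂ — the exchange symmetry imposes no constraint here
value check: CG = +√(1/7) = +0.377964 ≠ 0

nonzero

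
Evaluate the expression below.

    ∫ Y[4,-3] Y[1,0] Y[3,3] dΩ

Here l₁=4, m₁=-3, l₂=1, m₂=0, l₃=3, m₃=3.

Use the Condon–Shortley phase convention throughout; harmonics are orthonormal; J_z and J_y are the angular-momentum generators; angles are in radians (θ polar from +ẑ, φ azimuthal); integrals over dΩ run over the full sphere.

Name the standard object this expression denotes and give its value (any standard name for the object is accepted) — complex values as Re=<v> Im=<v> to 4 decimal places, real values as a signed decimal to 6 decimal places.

This is a Gaunt coefficient — the integral of a triple product of spherical harmonics over the sphere.
Rules hold: Σm=0, L=8 even, 3≤3≤5.
N = 9·3·7 = 189
Δ = 2!·6!·0!/9! = 1/252
Racah Σ t=1..1: t=1:−1/36 = -1/36
⇒ 3j(4 1 3; 0 0 0)² = 4/63, sgn +1
Racah Σ t=1..1: t=1:−1/720 = -1/720
⇒ 3j(4 1 3; -3 0 3)² = 1/36, sgn -1
4πI² = N·(3j₀)²·(3jₘ)² = 1/3
I = -1·√(0.333333/4π) = -0.16286750

Gaunt coefficient, -0.162868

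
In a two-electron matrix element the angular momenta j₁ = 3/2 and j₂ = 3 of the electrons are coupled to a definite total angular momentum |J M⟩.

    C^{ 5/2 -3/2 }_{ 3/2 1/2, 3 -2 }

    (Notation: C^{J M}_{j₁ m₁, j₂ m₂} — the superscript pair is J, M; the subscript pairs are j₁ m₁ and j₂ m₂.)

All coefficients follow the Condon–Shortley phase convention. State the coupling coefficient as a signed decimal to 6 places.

√[6·2!1!4!/8! · 2!1!1!5!1!4!] = √(288/7)
  +(−1)^0/∏(0,2,1,1,0,3)! = 1/12  (running 1/12)
  +(−1)^1/∏(1,1,0,0,1,4)! = -1/24  (running 1/24)
⟨..|..⟩ = √(288/7)·(1/24) = +0.267261

+0.267261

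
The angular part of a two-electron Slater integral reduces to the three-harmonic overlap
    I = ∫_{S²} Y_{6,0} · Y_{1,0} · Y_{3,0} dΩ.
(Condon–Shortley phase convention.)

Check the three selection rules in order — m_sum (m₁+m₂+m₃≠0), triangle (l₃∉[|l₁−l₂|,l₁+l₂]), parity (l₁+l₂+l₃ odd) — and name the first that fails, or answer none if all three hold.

Σmᵢ = 0  ✓
l₃∈[|l₁−l₂|,l₁+l₂]=[5,7] required, l₃=3 fails  ✗
Σlᵢ = 10 ⇒ even

triangle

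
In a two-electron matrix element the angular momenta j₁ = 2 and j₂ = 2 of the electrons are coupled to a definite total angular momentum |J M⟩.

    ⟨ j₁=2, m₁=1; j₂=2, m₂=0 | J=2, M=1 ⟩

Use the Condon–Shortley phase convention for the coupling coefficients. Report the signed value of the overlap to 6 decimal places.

√[5·2!2!2!/7! · 3!1!2!2!3!1!] = √(8/7)
  +(−1)^0/∏(0,2,1,2,1,0)! = 1/4  (running 1/4)
  +(−1)^1/∏(1,1,0,1,2,1)! = -1/2  (running -1/4)
⟨..|..⟩ = √(8/7)·(-1/4) = -0.267261

-0.267261  (= −√(1/14))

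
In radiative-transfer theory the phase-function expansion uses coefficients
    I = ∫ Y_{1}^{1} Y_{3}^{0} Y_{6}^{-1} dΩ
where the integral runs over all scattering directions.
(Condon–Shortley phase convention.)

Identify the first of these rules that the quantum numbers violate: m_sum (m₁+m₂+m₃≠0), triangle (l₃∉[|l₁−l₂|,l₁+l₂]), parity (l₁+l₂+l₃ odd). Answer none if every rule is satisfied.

Σmᵢ = 0  ✓
l₃∈[|l₁−l₂|,l₁+l₂]=[2,4] required, l₃=6 fails  ✗
Σlᵢ = 10 ⇒ even

triangle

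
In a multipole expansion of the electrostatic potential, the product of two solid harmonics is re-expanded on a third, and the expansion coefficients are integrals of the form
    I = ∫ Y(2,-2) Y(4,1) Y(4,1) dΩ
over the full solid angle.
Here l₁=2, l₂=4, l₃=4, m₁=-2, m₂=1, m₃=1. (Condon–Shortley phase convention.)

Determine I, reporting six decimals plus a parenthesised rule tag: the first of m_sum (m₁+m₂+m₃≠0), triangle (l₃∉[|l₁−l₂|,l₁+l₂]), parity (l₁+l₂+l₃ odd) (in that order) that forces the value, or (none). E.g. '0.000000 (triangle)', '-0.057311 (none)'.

m-sum 0 ✓  L=10 even ✓  2≤4≤6 ✓
Π(2lᵢ+1) = 5×9×9 = 405
triangle coeff Δ(2,4,4) = 1/13860
Σ_t [0,2]: t=0:+1/192 t=1:−1/36 t=2:+1/192 = -5/288
(3j)²=20/693 [(2 4 4; 0 0 0)], sign=-1
Σ_t [2,2]: t=2:+1/144 = 1/144
(3j)²=10/231 [(2 4 4; -2 1 1)], sign=-1
⇒ 4πI² = 3000/5929
I = (+1)√(3000/5929/(4π)) = 0.20066192
No selection rule forces the value: the integral is nonzero (none).

0.200662 (none)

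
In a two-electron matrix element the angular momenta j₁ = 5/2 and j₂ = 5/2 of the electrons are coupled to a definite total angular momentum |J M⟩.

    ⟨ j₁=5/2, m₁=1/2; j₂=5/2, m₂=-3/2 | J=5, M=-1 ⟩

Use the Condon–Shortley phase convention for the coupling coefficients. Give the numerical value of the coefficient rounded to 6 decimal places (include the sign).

j₁+j₂−J=0  J+j₁−j₂=5  J−j₁+j₂=5  j₁+j₂+J+1=11
(j₁±m₁, j₂±m₂, J±M) = (3,2,1,4,4,6)
P² = 138240/7
sum k=0..0:
  [0] +1/288 = 1/288
S = 1/288
C² = P²·S² = 5/21 ; C = +0.487950

+√(5/21) ≈ +0.487950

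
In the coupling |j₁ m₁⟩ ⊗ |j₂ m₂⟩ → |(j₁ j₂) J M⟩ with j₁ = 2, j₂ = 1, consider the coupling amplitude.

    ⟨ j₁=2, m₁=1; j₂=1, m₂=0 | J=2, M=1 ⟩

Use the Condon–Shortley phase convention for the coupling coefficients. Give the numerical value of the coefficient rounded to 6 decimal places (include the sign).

+0.408248  (= +√(1/6))

j₁+j₂−J=1  J+j₁−j₂=3  J−j₁+j₂=1  j₁+j₂+J+1=6
(j₁±m₁, j₂±m₂, J±M) = (3,1,1,1,3,1)
P² = 3/2
sum k=0..1:
  [0] +1/2 = 1/2
  [1] −1/6 = -1/6
S = 1/3
C² = P²·S² = 1/6 ; C = +0.408248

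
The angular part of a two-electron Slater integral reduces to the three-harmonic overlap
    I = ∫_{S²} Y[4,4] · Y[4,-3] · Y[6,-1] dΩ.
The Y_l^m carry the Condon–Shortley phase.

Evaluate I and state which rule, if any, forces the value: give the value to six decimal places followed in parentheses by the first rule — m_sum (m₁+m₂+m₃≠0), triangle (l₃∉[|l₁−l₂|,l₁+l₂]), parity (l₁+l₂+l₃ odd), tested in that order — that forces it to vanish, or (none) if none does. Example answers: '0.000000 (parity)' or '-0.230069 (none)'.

Rules hold: Σm=0, L=14 even, 0≤6≤8.
N = 9·9·13 = 1053
Δ = 2!·6!·6!/15! = 1/1261260
Racah Σ t=0..2: t=0:+1/4608 t=1:−1/1296 t=2:+1/4608 = -7/20736
⇒ 3j(4 4 6; 0 0 0)² = 20/1287, sgn -1
Racah Σ t=0..0: t=0:+1/172800 = 1/172800
⇒ 3j(4 4 6; 4 -3 -1)² = 7/2145, sgn -1
4πI² = N·(3j₀)²·(3jₘ)² = 84/1573
I = +1·√(0.0534011/4π) = 0.06518840
No selection rule forces the value: the integral is nonzero (none).

0.065188 (none)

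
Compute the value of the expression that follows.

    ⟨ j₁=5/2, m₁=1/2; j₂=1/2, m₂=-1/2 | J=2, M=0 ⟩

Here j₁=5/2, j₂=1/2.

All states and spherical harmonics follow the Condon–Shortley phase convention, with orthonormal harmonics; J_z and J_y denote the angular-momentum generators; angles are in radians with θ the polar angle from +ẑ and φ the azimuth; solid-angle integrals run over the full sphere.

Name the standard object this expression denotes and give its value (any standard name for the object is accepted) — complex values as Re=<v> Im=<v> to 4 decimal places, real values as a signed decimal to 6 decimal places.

Clebsch–Gordan coefficient, +√(1/2) ≈ +0.707107

This is a Clebsch–Gordan (vector-coupling) coefficient.
j₁+j₂−J=1  J+j₁−j₂=4  J−j₁+j₂=0  j₁+j₂+J+1=6
(j₁±m₁, j₂±m₂, J±M) = (3,2,0,1,2,2)
P² = 8
sum k=0..0:
  [0] +1/4 = 1/4
S = 1/4
C² = P²·S² = 1/2 ; C = +0.707107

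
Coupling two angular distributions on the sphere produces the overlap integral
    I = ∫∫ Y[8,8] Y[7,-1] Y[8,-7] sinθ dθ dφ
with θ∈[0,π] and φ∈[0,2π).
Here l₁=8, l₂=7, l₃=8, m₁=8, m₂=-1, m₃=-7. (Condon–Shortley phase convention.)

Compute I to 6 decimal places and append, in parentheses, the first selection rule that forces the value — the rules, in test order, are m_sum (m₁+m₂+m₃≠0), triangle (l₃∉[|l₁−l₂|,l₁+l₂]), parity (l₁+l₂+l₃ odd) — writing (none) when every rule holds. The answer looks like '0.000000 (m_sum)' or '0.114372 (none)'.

L=23 odd ⇒ parity kills the (l;000) factor ⇒ I = 0

0.000000 (parity)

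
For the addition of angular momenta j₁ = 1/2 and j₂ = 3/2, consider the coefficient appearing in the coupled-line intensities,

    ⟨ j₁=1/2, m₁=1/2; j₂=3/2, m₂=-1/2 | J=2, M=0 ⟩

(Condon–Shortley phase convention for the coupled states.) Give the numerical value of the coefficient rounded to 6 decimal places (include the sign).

+0.707107

√[5·0!1!3!/5! · 1!0!1!2!2!2!] = √(2)
  +(−1)^0/∏(0,0,0,1,1,2)! = 1/2  (running 1/2)
⟨..|..⟩ = √(2)·(1/2) = +0.707107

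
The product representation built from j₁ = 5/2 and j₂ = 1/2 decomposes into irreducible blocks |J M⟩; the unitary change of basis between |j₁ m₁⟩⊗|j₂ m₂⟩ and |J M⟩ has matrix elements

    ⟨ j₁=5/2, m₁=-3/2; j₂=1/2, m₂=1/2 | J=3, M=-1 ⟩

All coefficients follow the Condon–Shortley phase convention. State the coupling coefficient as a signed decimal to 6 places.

triangle: 0!·5!·1!/7! = 120/5040
(j±m)!: 1!·4!·1!·0!·2!·4! = 1152
prefactor² = (2J+1)·Δ·N² = 192
  k=0: +1/(0!·0!·4!·1!·1!·0!) = 1/24
Σ = 1/24  ⇒  CG² = 192·(1/24)² = 1/3
CG = +√(1/3) = +0.577350

+√(1/3) = +0.577350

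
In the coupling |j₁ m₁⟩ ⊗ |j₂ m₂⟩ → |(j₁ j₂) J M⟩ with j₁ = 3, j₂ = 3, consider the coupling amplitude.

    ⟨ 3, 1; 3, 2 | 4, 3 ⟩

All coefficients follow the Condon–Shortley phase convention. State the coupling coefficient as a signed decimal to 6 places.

triangle: 2!*4!*4!/11! = 1152/39916800
(j±m)!: 4!*2!*5!*1!*7!*1! = 29030400
prefactor² = (2J+1)*Δ*N² = 82944/11
  k=1: −1/(1!*1!*1!*4!*3!*0!) = -1/144
  k=2: +1/(2!*0!*0!*3!*4!*1!) = 1/288
Σ = -1/288  ⇒  CG² = 82944/11*(-1/288)² = 1/11
CG = −√(1/11) = -0.301511

−√(1/11) ≈ -0.301511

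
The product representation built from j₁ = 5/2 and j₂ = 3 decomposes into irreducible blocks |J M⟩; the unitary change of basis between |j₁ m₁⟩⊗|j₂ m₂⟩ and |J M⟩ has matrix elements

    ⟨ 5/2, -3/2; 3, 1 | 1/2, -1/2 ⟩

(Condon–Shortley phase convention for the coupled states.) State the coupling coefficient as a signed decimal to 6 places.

+0.308607  (= +√(2/21))

√[2·5!0!1!/7! · 1!4!4!2!0!1!] = √(384/7)
  +(−1)^4/∏(4,1,0,0,0,1)! = 1/24  (running 1/24)
⟨..|..⟩ = √(384/7)·(1/24) = +0.308607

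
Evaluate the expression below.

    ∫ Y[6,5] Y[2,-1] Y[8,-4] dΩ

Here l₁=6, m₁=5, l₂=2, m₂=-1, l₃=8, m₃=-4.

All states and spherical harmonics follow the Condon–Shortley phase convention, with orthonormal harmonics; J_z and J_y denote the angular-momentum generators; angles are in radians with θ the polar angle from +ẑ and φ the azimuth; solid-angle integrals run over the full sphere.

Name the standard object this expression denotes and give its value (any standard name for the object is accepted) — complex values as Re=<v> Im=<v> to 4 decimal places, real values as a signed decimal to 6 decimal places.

Gaunt coefficient, +0.058794

This is a Gaunt coefficient — the integral of a triple product of spherical harmonics over the sphere.
Rules hold: Σm=0, L=16 even, 4≤8≤8.
N = 13·5·17 = 1105
Δ = 0!·12!·4!/17! = 1/30940
Racah Σ t=0..0: t=0:+1/2073600 = 1/2073600
⇒ 3j(6 2 8; 0 0 0)² = 28/1105, sgn +1
Racah Σ t=0..0: t=0:+1/239500800 = 1/239500800
⇒ 3j(6 2 8; 5 -1 -4)² = 12/7735, sgn +1
4πI² = N·(3j₀)²·(3jₘ)² = 48/1105
I = +1·√(0.0434389/4π) = 0.05879421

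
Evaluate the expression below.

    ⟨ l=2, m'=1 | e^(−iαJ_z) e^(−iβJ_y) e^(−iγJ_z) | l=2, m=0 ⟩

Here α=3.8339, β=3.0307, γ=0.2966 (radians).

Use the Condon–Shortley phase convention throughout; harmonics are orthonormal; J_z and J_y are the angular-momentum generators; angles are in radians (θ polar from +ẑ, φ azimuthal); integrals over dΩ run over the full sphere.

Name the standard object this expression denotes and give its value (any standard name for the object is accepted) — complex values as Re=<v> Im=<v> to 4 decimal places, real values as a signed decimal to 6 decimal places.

This is a Wigner D-matrix element — the rotation-matrix element ⟨l m'| R(α,β,γ) |l m⟩ in the angular-momentum basis.
Split into d^2_{1,0}(β=3.0307) × two z-phases.
c=cos(3.030700/2)=0.055418, s=sin(3.030700/2)=0.998463; N=√[6·1·2·2]=4.898979
Admissible k: 0..1 (factorial args all ≥0)
  k=0: (−1)^1·4.8990/(2)·0.0554^3·0.9985^1 = -0.000416
  k=1: (−1)^2·4.8990/(2)·0.0554^1·0.9985^3 = +0.135121
d^2_{1,0}(3.0307) = -0.000416 +0.135121 = +0.134705
Attach z-rotation phases: D = e^{-i(1)(3.8339)}·(+0.134705)·e^{-i(0)(0.2966)} = -0.103692+0.085984i

Wigner D-matrix element, Re=-0.1037 Im=0.0860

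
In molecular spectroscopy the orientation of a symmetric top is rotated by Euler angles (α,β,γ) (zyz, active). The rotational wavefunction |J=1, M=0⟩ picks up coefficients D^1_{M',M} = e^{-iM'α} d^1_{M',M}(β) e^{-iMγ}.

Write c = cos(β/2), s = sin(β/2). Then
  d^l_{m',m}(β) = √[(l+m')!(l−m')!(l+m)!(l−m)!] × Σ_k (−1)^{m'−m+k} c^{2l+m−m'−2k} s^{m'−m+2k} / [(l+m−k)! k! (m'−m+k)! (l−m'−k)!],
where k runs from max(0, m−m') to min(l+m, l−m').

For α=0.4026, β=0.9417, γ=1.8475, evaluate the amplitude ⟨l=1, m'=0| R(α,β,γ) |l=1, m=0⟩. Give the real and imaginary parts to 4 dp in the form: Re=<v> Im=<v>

Split into d^1_{0,0}(β=0.9417) × two z-phases.
With c≡cos(β/2)=0.891183 and s≡sin(β/2)=0.453644, N=[1·1·1·1]^{1/2}=1.000000
The bounds max(0,m−m')=0 and min(l+m,l−m')=1 give 2 terms
  k=0: (−1)^0·1.0000/(1)·0.8912^2·0.4536^0 = +0.794207
  k=1: (−1)^1·1.0000/(1)·0.8912^0·0.4536^2 = -0.205793
d^1_{0,0}(0.9417) = +0.794207 -0.205793 = +0.588414
D = (+1.000000+0.000000i)·(+0.588414)·(+1.000000+0.000000i) = +0.588414+0.000000i

Re=0.5884 Im=0.0000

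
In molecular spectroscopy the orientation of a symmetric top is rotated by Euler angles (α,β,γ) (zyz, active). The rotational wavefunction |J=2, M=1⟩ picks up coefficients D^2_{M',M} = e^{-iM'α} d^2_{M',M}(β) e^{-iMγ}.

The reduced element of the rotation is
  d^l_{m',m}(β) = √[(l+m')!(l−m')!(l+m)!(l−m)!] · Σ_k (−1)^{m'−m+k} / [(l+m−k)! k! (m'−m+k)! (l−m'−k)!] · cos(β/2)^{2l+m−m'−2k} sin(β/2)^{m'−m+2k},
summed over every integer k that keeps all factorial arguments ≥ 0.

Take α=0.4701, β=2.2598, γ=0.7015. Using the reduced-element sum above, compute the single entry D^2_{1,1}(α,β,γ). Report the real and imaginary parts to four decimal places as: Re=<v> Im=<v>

Re=-0.1608 Im=0.3812

First d^2_{1,1}(β=2.2598), then the phase factors e^{-i(1)α} and e^{-i(1)γ}:
Half-angle: c=0.426750, s=0.904370. N=√(6·1·6·1)=6.000000
k: max(0,(1)−(1))=0 … min(2+(1),2−(1))=1
  k=0: (−1)^0·6.0000/(6)·0.4268^4·0.9044^0 = +0.033166
  k=1: (−1)^1·6.0000/(2)·0.4268^2·0.9044^2 = -0.446849
d^2_{1,1}(2.2598) = +0.033166 -0.446849 = -0.413683
D = (+0.891523-0.452975i)·(-0.413683)·(+0.763875-0.645364i) = -0.160789+0.381156i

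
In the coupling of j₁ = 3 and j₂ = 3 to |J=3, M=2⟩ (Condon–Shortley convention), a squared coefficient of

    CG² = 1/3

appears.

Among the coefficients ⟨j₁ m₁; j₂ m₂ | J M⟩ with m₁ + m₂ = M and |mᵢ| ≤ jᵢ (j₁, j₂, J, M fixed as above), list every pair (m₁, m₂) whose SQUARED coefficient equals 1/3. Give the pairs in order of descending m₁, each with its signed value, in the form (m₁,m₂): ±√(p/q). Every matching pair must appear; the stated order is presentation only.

(3,-1): +√(1/3); (-1,3): −√(1/3)

Admissible pairs with m₁+m₂ = M = 2: (-1,3), (0,2), (1,1), (2,0), (3,-1)
  (m₁,m₂)=(3,-1): CG² = 1/3, CG = +√(1/3)   ← matches the target
  (m₁,m₂)=(2,0): CG² = 1/6, CG = −√(1/6)
  (m₁,m₂)=(1,1): CG² = 0/1, CG = 0
  (m₁,m₂)=(0,2): CG² = 1/6, CG = +√(1/6)
  (m₁,m₂)=(-1,3): CG² = 1/3, CG = −√(1/3)   ← matches the target
Pairs with CG² = 1/3: (3,-1): +√(1/3); (-1,3): −√(1/3)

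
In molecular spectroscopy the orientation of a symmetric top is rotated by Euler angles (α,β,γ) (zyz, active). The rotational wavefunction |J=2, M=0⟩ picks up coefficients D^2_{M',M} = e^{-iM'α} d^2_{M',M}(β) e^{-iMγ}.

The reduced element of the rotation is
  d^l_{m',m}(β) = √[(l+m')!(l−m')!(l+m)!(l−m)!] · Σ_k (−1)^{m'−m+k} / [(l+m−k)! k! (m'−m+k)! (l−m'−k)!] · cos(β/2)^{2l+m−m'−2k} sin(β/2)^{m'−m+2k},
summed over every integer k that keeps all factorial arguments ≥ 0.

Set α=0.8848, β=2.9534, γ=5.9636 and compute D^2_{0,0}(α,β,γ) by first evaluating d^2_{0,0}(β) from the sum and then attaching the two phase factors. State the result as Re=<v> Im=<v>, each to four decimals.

Re=0.9475 Im=0.0000

First d^2_{0,0}(β=2.9534), then the phase factors e^{-i(0)α} and e^{-i(0)γ}:
With c≡cos(β/2)=0.093958 and s≡sin(β/2)=0.995576, N=[2·2·2·2]^{1/2}=4.000000
The bounds max(0,m−m')=0 and min(l+m,l−m')=2 give 3 terms
  k=0: (−1)^0·4.0000/(4)·0.0940^4·0.9956^0 = +0.000078
  k=1: (−1)^1·4.0000/(1)·0.0940^2·0.9956^2 = -0.035000
  k=2: (−1)^2·4.0000/(4)·0.0940^0·0.9956^4 = +0.982422
d^2_{0,0}(2.9534) = +0.000078 -0.035000 +0.982422 = +0.947499
D = (+1.000000+0.000000i)·(+0.947499)·(+1.000000+0.000000i) = +0.947499+0.000000i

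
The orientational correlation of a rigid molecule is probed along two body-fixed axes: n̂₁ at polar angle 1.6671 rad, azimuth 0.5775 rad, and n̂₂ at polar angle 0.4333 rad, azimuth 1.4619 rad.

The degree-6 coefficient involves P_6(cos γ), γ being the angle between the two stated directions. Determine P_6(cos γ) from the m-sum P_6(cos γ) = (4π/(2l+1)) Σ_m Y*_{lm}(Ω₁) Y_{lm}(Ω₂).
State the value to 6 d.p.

Term-by-term m-sum for l=6 (normalisation 4π/13 = 0.966644):
  [-6]  conj(Y_{6,-6})(Ω₁) = -0.44545 - 0.14930j ; Y_{6,-6}(Ω₂) = -0.00210 - 0.00161j ; Δ = 0.00070 + 0.00103j
  [-5]  conj(Y_{6,-5})(Ω₁) = 0.15217 - 0.03952j ; Y_{6,-5}(Ω₂) = 0.01027 - 0.01695j ; Δ = 0.00089 - 0.00299j
  [-4]  conj(Y_{6,-4})(Ω₁) = 0.21194 - 0.23249j ; Y_{6,-4}(Ω₂) = 0.08103 + 0.03771j ; Δ = 0.02594 - 0.01085j
  [-3]  conj(Y_{6,-3})(Ω₁) = -0.02882 + 0.17669j ; Y_{6,-3}(Ω₂) = -0.08511 + 0.25119j ; Δ = -0.04193 - 0.02228j
  [-2]  conj(Y_{6,-2})(Ω₁) = 0.10901 + 0.24690j ; Y_{6,-2}(Ω₂) = -0.48008 - 0.10624j ; Δ = -0.02610 - 0.13011j
  [-1]  conj(Y_{6,-1})(Ω₁) = -0.15611 - 0.10172j ; Y_{6,-1}(Ω₂) = 0.04571 - 0.41811j ; Δ = -0.04967 + 0.06062j
  [+0]  conj(Y_{6,0})(Ω₁) = -0.25783 + 0.00000j ; Y_{6,0}(Ω₂) = -0.19927 + 0.00000j ; Δ = 0.05138 + 0.00000j
  [+1]  conj(Y_{6,1})(Ω₁) = 0.15611 - 0.10172j ; Y_{6,1}(Ω₂) = -0.04571 - 0.41811j ; Δ = -0.04967 - 0.06062j
  [+2]  conj(Y_{6,2})(Ω₁) = 0.10901 - 0.24690j ; Y_{6,2}(Ω₂) = -0.48008 + 0.10624j ; Δ = -0.02610 + 0.13011j
  [+3]  conj(Y_{6,3})(Ω₁) = 0.02882 + 0.17669j ; Y_{6,3}(Ω₂) = 0.08511 + 0.25119j ; Δ = -0.04193 + 0.02228j
  [+4]  conj(Y_{6,4})(Ω₁) = 0.21194 + 0.23249j ; Y_{6,4}(Ω₂) = 0.08103 - 0.03771j ; Δ = 0.02594 + 0.01085j
  [+5]  conj(Y_{6,5})(Ω₁) = -0.15217 - 0.03952j ; Y_{6,5}(Ω₂) = -0.01027 - 0.01695j ; Δ = 0.00089 + 0.00299j
  [+6]  conj(Y_{6,6})(Ω₁) = -0.44545 + 0.14930j ; Y_{6,6}(Ω₂) = -0.00210 + 0.00161j ; Δ = 0.00070 - 0.00103j
Accumulated sum -0.12896 - 0.00000j; after 4π/(2l+1) scaling, -0.12466 - 0.00000j ⇒ P_6 = -0.124658

-0.124658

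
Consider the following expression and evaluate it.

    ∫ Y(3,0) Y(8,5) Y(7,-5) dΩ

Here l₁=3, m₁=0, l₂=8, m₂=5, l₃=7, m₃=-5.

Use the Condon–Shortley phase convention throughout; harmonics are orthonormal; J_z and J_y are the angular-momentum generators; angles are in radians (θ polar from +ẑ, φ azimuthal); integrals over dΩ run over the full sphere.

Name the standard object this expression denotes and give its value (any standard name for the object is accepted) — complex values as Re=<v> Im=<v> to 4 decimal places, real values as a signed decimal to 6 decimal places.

Gaunt coefficient, +0.109899

This is a Gaunt coefficient — the integral of a triple product of spherical harmonics over the sphere.
m-sum 0 ✓  L=18 even ✓  5≤7≤11 ✓
Π(2lᵢ+1) = 7×17×15 = 1785
triangle coeff Δ(3,8,7) = 1/5290740
Σ_t [1,3]: t=1:−1/7257600 t=2:+1/2073600 t=3:−1/7257600 = 1/4838400
(3j)²=252/20995 [(3 8 7; 0 0 0)], sign=-1
Σ_t [1,3]: t=1:−1/5748019200 t=2:+1/159667200 t=3:−1/87091200 = -31/5748019200
(3j)²=961/135660 [(3 8 7; 0 5 -5)], sign=-1
⇒ 4πI² = 60543/398905
I = (+1)√(60543/398905/(4π)) = 0.10989863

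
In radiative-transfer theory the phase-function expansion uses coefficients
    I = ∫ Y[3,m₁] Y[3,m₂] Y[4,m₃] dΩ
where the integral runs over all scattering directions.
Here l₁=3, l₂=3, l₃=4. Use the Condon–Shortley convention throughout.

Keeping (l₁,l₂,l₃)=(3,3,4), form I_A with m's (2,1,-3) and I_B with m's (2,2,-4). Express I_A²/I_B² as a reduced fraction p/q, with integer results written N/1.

l's match ⇒ only the (l;m) 3-j factors differ between A and B.
A: triangle coeff Δ(3,3,4) = 1/34650; Σ_t [0,1]: t=0:+1/288 t=1:−1/144 = -1/288; (3j)²=1/99 [(3 3 4; 2 1 -3)], sign=+1
B: triangle coeff Δ(3,3,4) = 1/34650; Σ_t [1,1]: t=1:−1/576 = -1/576; (3j)²=5/99 [(3 3 4; 2 2 -4)], sign=-1
I_A²/I_B² = (1/99)/(5/99) = 1/5

1/5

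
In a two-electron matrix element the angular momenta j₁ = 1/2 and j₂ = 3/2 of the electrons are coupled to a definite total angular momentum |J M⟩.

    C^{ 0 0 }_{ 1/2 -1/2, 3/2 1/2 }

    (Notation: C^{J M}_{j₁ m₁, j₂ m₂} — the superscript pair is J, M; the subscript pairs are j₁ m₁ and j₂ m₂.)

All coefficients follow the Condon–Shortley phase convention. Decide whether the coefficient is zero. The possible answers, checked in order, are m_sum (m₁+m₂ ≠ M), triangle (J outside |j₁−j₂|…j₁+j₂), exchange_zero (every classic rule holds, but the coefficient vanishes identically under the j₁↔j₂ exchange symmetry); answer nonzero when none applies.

m-sum: m₁+m₂ = -1/2+1/2 = 0, M = 0  ✓
triangle: need |j₁−j₂| ≤ J ≤ j₁+j₂, i.e. J ∈ [1, 2]; J = 0 is outside ✗ ⇒ coefficient is 0

triangle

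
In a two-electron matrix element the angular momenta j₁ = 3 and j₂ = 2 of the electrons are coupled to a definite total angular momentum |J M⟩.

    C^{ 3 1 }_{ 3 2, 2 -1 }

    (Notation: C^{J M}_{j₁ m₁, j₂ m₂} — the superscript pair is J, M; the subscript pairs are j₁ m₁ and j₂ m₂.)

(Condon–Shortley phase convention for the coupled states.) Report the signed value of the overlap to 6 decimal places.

√[7·2!4!2!/9! · 5!1!1!3!4!2!] = √(64)
  +(−1)^0/∏(0,2,1,1,3,1)! = 1/12  (running 1/12)
  +(−1)^1/∏(1,1,0,0,4,2)! = -1/48  (running 1/16)
⟨..|..⟩ = √(64)·(1/16) = +0.500000

+0.500000  (= +√(1/4))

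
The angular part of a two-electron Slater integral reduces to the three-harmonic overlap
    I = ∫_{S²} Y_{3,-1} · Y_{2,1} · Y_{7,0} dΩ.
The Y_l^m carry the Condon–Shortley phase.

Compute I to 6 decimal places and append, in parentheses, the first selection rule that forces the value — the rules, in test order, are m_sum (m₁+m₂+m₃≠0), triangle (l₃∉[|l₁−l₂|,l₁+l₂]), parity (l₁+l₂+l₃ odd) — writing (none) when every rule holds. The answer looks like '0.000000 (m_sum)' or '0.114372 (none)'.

|3−2|≤7≤3+2 violated ⇒ I = 0

0.000000 (triangle)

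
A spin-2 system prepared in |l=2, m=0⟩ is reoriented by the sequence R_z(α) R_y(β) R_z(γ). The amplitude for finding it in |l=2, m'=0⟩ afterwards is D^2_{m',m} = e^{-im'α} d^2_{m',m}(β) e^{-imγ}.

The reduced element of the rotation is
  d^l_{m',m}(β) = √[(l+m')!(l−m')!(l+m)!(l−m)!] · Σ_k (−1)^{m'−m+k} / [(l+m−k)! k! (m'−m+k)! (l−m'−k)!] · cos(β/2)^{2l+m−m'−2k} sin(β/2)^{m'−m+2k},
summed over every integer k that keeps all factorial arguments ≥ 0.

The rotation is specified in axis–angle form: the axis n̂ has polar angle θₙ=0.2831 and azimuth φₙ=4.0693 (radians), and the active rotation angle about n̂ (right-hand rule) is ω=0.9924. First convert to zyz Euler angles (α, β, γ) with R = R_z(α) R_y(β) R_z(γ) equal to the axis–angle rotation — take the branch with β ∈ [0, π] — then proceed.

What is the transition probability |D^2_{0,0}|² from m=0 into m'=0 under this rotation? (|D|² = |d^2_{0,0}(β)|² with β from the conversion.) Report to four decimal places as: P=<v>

P=0.8024

Axis–angle → zyz. n̂ = (sinθₙcosφₙ, sinθₙsinφₙ, cosθₙ) = (-0.167508, -0.223536, +0.960194), ω = 0.9924.
R = I cosω + sinω [n̂]ₓ + (1−cosω) n̂n̂ᵀ gives
  R = [+0.559401, -0.787035, -0.260087; +0.820983, +0.569333, +0.042962; +0.114264, -0.237561, +0.964629]
β = atan2(√(R₁₃²+R₂₃²), R₃₃) = 0.266765; α = atan2(R₂₃, R₁₃) mod 2π = 2.977888; γ = atan2(R₃₂, −R₃₁) mod 2π = 4.264066
First d^2_{0,0}(β=0.2668), then the phase factors e^{-i(0)α} and e^{-i(0)γ}:
Half-angle: c=0.991118, s=0.132987. N=√(2·2·2·2)=4.000000
The bounds max(0,m−m')=0 and min(l+m,l−m')=2 give 3 terms
  k=0: (−1)^0·4.0000/(4)·0.9911^4·0.1330^0 = +0.964942
  k=1: (−1)^1·4.0000/(1)·0.9911^2·0.1330^2 = -0.069491
  k=2: (−1)^2·4.0000/(4)·0.9911^0·0.1330^4 = +0.000313
d^2_{0,0}(0.2668) = +0.964942 -0.069491 +0.000313 = +0.895763
|D^2_{0,0}|² = |d^2_{0,0}(β)|² = (+0.895763)² = 0.802392 (the z-rotation phases have unit modulus)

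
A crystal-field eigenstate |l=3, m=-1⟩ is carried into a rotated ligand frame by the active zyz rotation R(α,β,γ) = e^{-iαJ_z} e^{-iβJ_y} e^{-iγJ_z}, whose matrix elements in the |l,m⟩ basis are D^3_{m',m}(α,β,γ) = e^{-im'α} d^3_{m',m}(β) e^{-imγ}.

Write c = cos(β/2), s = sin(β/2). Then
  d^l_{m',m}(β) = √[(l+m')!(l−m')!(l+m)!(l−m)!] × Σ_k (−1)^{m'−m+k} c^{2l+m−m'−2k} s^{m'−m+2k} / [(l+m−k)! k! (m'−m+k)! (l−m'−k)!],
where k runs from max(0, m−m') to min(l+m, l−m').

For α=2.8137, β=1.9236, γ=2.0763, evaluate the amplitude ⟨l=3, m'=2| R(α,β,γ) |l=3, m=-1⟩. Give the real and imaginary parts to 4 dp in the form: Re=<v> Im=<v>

D^3_{2,-1}(2.8137,1.9236,2.0763) = e^{-i·2·2.8137}·d^3_{2,-1}(1.9236)·e^{-i·-1·2.0763}. Compute d first:
c=cos(1.923600/2)=0.572045, s=sin(1.923600/2)=0.820223; N=√[120·1·2·24]=75.894664
k: max(0,(-1)−(2))=0 … min(3+(-1),3−(2))=1
  k=0: (−1)^3·75.8947/(12)·0.5720^3·0.8202^3 = -0.653303
  k=1: (−1)^4·75.8947/(24)·0.5720^1·0.8202^5 = +0.671566
d^3_{2,-1}(1.9236) = -0.653303 +0.671566 = +0.018263
Phases: e^{-i·(2)·2.8137}=+0.792569+0.609782i, e^{-i·(-1)·2.0763}=-0.484248+0.874931i ⇒ D=-0.016753+0.007271i

Re=-0.0168 Im=0.0073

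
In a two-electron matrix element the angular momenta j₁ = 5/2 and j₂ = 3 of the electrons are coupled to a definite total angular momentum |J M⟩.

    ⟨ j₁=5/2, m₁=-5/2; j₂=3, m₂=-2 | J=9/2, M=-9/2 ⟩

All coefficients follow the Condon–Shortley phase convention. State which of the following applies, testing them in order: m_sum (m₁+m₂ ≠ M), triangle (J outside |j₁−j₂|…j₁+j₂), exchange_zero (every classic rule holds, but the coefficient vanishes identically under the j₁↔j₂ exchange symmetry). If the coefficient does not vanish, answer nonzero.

m-sum: m₁+m₂ = -5/2+(-2) = -9/2, M = -9/2  ✓
triangle: |j₁−j₂| = 1/2 ≤ J = 9/2 ≤ j₁+j₂ = 11/2  ✓
exchange: j₁≠j₂ or m₁≠m₂ — the exchange symmetry imposes no constraint here
value check: CG = −√(5/11) = -0.674200 ≠ 0

nonzero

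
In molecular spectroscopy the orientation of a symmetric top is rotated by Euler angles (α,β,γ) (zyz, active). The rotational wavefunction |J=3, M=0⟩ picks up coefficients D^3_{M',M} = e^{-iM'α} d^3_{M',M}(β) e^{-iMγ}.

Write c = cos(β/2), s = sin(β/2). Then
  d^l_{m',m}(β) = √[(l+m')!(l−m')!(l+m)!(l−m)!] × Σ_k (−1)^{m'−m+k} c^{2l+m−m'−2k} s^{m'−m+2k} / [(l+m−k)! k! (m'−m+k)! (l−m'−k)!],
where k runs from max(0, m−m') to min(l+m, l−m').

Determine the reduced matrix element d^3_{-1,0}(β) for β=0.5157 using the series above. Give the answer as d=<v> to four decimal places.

d^3_{-1,0}(β=0.5157) via the finite sum:
c=cos(0.515700/2)=0.966940, s=sin(0.515700/2)=0.255002; N=√[2·24·6·6]=41.569219
Admissible k: 1..3 (factorial args all ≥0)
  k=1: (−1)^0·41.5692/(12)·0.9669^5·0.2550^1 = +0.746678
  k=2: (−1)^1·41.5692/(4)·0.9669^3·0.2550^3 = -0.155791
  k=3: (−1)^2·41.5692/(12)·0.9669^1·0.2550^5 = +0.003612
d^3_{-1,0}(0.5157) = +0.746678 -0.155791 +0.003612 = +0.594498

d=0.5945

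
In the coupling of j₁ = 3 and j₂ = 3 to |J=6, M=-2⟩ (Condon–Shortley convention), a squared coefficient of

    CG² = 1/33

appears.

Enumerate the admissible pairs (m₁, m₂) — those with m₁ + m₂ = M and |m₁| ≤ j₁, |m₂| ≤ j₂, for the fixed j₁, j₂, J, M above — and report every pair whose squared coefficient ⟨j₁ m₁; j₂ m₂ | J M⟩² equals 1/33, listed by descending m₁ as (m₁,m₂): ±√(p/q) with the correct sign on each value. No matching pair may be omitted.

Admissible pairs with m₁+m₂ = M = -2: (-3,1), (-2,0), (-1,-1), (0,-2), (1,-3)
  (m₁,m₂)=(1,-3): CG² = 1/33, CG = +√(1/33)   ← matches the target
  (m₁,m₂)=(0,-2): CG² = 8/33, CG = +√(8/33)
  (m₁,m₂)=(-1,-1): CG² = 5/11, CG = +√(5/11)
  (m₁,m₂)=(-2,0): CG² = 8/33, CG = +√(8/33)
  (m₁,m₂)=(-3,1): CG² = 1/33, CG = +√(1/33)   ← matches the target
Pairs with CG² = 1/33: (1,-3): +√(1/33); (-3,1): +√(1/33)

(1,-3): +√(1/33); (-3,1): +√(1/33)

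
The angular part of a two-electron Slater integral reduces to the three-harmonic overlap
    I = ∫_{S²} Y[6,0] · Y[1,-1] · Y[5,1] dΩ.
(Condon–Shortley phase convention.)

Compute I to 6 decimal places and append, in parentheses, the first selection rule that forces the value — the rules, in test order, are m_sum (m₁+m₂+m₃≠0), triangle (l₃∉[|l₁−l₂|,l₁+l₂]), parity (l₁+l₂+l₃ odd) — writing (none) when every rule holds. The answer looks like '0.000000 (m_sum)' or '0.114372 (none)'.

Checks pass: Σm=0; 12 even; l₃=5∈[5,7].
(2·6+1)(2·1+1)(2·5+1) = 429
Δ: 2! 10! 0! / 13! → 1/858
sum: t=1:−1/14400 = -1/14400
3j²(6 1 5; 0 0 0) = Δ·Π!·Σ² = 6/143  (sign +1)
sum: t=0:+1/34560 = 1/34560
3j²(6 1 5; 0 -1 1) = Δ·Π!·Σ² = 5/286  (sign +1)
combine: 4πI² = 429·6/143·5/286 = 45/143
take √, sign +1: I = 0.15824621
No selection rule forces the value: the integral is nonzero (none).

0.158246 (none)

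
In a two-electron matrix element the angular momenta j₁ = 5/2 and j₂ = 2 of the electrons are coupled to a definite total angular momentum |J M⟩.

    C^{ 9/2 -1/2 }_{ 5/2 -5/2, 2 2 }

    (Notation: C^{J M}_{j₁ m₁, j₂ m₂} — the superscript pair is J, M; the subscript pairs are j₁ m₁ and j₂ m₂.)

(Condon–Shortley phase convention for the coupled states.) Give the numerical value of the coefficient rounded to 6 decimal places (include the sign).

+√(1/126) ≈ +0.089087

√[10·0!5!4!/10! · 0!5!4!0!4!5!] = √(460800/7)
  +(−1)^0/∏(0,0,5,4,0,0)! = 1/2880  (running 1/2880)
⟨..|..⟩ = √(460800/7)·(1/2880) = +0.089087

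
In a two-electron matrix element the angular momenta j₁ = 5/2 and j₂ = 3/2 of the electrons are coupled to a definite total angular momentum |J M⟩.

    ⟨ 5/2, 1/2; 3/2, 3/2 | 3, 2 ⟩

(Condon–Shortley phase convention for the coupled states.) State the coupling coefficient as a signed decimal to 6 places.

j₁+j₂−J=1  J+j₁−j₂=4  J−j₁+j₂=2  j₁+j₂+J+1=8
(j₁±m₁, j₂±m₂, J±M) = (3,2,3,0,5,1)
P² = 72
sum k=1..1:
  [1] −1/12 = -1/12
S = -1/12
C² = P²·S² = 1/2 ; C = -0.707107

−√(1/2) = -0.707107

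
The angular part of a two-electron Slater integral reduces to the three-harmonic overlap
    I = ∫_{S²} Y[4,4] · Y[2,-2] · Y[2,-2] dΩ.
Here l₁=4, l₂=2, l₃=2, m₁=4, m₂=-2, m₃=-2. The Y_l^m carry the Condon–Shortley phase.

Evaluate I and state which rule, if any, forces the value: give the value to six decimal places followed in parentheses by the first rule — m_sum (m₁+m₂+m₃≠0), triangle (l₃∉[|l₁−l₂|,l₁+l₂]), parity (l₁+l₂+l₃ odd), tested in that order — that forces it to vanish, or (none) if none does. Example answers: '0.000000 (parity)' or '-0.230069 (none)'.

0.337168 (none)

m-sum 0 ✓  L=8 even ✓  2≤2≤6 ✓
Π(2lᵢ+1) = 9×5×5 = 225
triangle coeff Δ(4,2,2) = 1/630
Σ_t [2,2]: t=2:+1/16 = 1/16
(3j)²=2/35 [(4 2 2; 0 0 0)], sign=+1
Σ_t [0,0]: t=0:+1/576 = 1/576
(3j)²=1/9 [(4 2 2; 4 -2 -2)], sign=+1
⇒ 4πI² = 10/7
I = (+1)√(10/7/(4π)) = 0.33716777
No selection rule forces the value: the integral is nonzero (none).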